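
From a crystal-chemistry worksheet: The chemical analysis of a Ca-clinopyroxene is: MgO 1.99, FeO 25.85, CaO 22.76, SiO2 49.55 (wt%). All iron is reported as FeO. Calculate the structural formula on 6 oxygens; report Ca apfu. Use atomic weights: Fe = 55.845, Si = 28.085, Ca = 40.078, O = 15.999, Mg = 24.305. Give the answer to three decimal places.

MgO: 1.99/40.304 = 0.04937 mol → 0.04937 mol Mg, 0.04937 mol O.
FeO: 25.85/71.844 = 0.35981 mol → 0.35981 mol Fe, 0.35981 mol O.
CaO: 22.76/56.077 = 0.40587 mol → 0.40587 mol Ca, 0.40587 mol O.
SiO2: 49.55/60.083 = 0.82469 mol → 0.82469 mol Si, 1.64938 mol O.
Total oxygen = 2.46443 mol. Normalization factor = 6/2.46443 = 2.43464.
Ca per 6 O = 0.40587 × 2.43464 = 0.988.

0.988 Ca apfu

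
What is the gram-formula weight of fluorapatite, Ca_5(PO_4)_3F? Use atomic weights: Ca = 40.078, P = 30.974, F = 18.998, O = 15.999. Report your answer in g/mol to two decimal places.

504.30 g/mol

M = 5×40.078 + 3×30.974 + 12×15.999 + 1×18.998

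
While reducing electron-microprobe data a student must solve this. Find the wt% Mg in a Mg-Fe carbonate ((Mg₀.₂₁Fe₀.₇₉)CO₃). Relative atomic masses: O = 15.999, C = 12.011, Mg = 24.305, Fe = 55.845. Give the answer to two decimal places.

4.67 weight percent

Formula mass = 0.21·24.305 + 0.79·55.845 + 1·12.011 + 3·15.999 = 109.230 g/mol, of which 5.104 g is Mg.
So Mg makes up 5.104/109.230 = 0.0467 of the mass, i.e. 4.67%.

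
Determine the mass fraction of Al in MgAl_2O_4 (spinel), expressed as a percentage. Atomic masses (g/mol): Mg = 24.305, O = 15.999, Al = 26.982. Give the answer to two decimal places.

Formula mass = 1*24.305 + 2*26.982 + 4*15.999 = 142.265 g/mol, of which 53.964 g is Al.
So Al makes up 53.964/142.265 = 0.3793 of the mass, i.e. 37.93%.

37.93 wt%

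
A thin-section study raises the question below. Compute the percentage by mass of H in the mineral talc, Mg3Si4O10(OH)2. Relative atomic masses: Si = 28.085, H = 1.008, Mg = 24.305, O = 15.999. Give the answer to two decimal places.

0.53 mass %

M(Mg3Si4O10(OH)2) = 379.259 g/mol.
H contributes 2 × 1.008 = 2.016 g per mole.
2.016/379.259 = 0.0053 → 0.53%.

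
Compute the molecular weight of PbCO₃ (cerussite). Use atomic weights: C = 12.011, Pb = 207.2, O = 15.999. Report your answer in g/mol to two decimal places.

M = 1*207.2 + 1*12.011 + 3*15.999

267.21 g/mol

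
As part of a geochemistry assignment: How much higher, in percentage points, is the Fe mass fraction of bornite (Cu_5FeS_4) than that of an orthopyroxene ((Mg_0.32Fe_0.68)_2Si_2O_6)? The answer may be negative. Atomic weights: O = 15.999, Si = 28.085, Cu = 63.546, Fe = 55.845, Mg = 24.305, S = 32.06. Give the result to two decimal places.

First mineral: 55.845 g Fe in 501.815 g formula = 11.13 wt% Fe.
Second mineral: 75.949 g Fe in 243.668 g formula = 31.17 wt% Fe.
11.13% − 31.17% gives a difference of -20.04 percentage points.

-20.04 percentage points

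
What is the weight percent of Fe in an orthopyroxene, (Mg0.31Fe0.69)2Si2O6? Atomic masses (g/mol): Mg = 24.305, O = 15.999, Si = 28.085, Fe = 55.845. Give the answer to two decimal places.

31.55 weight percent

M((Mg0.31Fe0.69)2Si2O6) = 244.299 g/mol.
Fe contributes 1.38 × 55.845 = 77.066 g per mole.
77.066/244.299 = 0.3155 → 31.55%.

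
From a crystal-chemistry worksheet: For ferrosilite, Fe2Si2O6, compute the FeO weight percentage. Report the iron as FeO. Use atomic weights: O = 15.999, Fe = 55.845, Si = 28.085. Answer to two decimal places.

54.46 wt%

Molar mass of Fe2Si2O6 = 2×55.845 + 2×28.085 + 6×15.999 = 263.854 g/mol.
Each formula unit contains 2 Fe, equivalent to 2/1 = 2.0000 mol FeO.
M(FeO) = 1×55.845 + 1×15.999 = 71.844 g/mol.
Mass of FeO per formula unit = 2.0000 × 71.844 = 143.688 g.
FeO wt% = 143.688 / 263.854 × 100 = 54.46%.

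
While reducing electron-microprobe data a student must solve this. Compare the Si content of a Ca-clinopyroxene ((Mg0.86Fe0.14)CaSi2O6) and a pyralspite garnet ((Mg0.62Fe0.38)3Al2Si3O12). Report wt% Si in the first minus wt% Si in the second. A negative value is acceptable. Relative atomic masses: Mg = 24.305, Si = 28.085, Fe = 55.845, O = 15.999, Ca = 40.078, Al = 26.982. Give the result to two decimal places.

First mineral: 56.170 g Si in 220.963 g formula = 25.42 wt% Si.
Second mineral: 84.255 g Si in 439.078 g formula = 19.19 wt% Si.
25.42% − 19.19% gives a difference of 6.23 percentage points.

6.23 percentage points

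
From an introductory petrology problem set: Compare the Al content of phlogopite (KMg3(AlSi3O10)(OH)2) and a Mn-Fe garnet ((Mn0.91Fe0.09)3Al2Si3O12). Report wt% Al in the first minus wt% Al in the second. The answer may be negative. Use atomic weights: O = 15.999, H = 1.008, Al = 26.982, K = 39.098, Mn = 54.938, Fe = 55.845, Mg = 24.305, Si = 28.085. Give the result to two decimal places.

-4.43 percentage points

First mineral: 26.982 g Al in 417.254 g formula = 6.47 wt% Al.
Second mineral: 53.964 g Al in 495.266 g formula = 10.90 wt% Al.
6.47% − 10.90% gives a difference of -4.43 percentage points.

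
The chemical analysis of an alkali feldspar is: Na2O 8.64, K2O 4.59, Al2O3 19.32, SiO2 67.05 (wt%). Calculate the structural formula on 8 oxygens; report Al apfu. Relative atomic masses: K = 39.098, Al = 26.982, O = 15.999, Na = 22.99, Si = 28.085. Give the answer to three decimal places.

Na2O: 8.64/61.979 = 0.13940 mol → 0.27880 mol Na, 0.13940 mol O.
K2O: 4.59/94.195 = 0.04873 mol → 0.09746 mol K, 0.04873 mol O.
Al2O3: 19.32/101.961 = 0.18948 mol → 0.37896 mol Al, 0.56844 mol O.
SiO2: 67.05/60.083 = 1.11596 mol → 1.11596 mol Si, 2.23192 mol O.
Total oxygen = 2.98849 mol. Normalization factor = 8/2.98849 = 2.67694.
Al per 8 O = 0.37896 × 2.67694 = 1.014.

1.014 Al apfu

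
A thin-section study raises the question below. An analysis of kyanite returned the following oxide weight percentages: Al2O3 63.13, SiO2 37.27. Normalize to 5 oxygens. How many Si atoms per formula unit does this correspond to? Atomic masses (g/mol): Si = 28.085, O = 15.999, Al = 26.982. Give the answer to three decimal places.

Al2O3 (M=101.961): mol = 0.61916; Al = 1.23832, O = 1.85748.
SiO2 (M=60.083): mol = 0.62031; Si = 0.62031, O = 1.24062.
ΣO = 3.09810; factor = 5/ΣO = 1.61389.
Si apfu = 0.62031 × 1.61389 = 1.001.

1.001 Si apfu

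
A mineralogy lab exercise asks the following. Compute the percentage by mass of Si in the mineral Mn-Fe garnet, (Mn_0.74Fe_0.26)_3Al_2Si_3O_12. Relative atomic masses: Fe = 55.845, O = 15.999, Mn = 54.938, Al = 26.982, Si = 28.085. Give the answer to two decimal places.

17.00 wt%

Molar mass of (Mn_0.74Fe_0.26)_3Al_2Si_3O_12: 2.22×54.938 + 0.78×55.845 + 2×26.982 + 3×28.085 + 12×15.999 = 495.728 g/mol.
Mass of Si per formula unit: 3 × 28.085 = 84.255 g.
Weight fraction Si = 84.255 / 495.728 = 0.1700.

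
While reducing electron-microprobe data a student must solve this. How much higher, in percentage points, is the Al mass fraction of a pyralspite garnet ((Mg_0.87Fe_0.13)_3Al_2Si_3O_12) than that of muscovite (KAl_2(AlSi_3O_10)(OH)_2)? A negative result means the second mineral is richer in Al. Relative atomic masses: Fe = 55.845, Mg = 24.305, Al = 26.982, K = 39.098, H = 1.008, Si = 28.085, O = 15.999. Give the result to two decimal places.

-7.33 percentage points

Al in (Mg_0.87Fe_0.13)_3Al_2Si_3O_12: molar mass 415.423 g/mol; 2×26.982 = 53.964 g → 12.99 wt%.
Al in KAl_2(AlSi_3O_10)(OH)_2: molar mass 398.303 g/mol; 3×26.982 = 80.946 g → 20.32 wt%.
Difference = 12.99 − 20.32 = -7.33 percentage points.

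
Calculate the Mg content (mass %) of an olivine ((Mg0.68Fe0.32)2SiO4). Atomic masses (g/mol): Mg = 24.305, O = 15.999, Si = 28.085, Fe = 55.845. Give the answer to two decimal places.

20.55 mass %

M((Mg0.68Fe0.32)2SiO4) = 160.877 g/mol.
Mg contributes 1.36 × 24.305 = 33.055 g per mole.
33.055/160.877 = 0.2055 → 20.55%.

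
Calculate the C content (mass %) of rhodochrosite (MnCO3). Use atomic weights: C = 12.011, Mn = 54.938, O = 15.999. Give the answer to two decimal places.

Molar mass of MnCO3: 1·54.938 + 1·12.011 + 3·15.999 = 114.946 g/mol.
Mass of C per formula unit: 1 × 12.011 = 12.011 g.
Weight fraction C = 12.011 / 114.946 = 0.1045.

10.45 mass %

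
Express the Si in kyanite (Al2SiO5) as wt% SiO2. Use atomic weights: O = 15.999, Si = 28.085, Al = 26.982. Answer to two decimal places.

37.08 wt%

Formula mass = 162.044 g/mol.
1 Si → 1.0000 mol SiO2 per formula unit; M(SiO2) = 60.083, so SiO2 mass = 60.083 g.
60.083/162.044 × 100 = 37.08 wt%.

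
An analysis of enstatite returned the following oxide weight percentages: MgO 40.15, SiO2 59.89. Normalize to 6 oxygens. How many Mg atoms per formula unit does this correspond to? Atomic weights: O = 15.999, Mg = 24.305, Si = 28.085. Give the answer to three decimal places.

MgO: 40.15/40.304 = 0.99618 mol → 0.99618 mol Mg, 0.99618 mol O.
SiO2: 59.89/60.083 = 0.99679 mol → 0.99679 mol Si, 1.99358 mol O.
Total oxygen = 2.98976 mol. Normalization factor = 6/2.98976 = 2.00685.
Mg per 6 O = 0.99618 × 2.00685 = 1.999.

1.999 Mg apfu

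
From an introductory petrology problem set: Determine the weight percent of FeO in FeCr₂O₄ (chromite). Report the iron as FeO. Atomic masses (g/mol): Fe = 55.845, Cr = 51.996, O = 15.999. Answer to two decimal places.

M(FeCr₂O₄) = 223.833 g/mol; M(FeO) = 71.844 g/mol.
Moles FeO per formula unit = 1 Fe ÷ 1 = 1.0000.
FeO fraction = (1.0000 × 71.844) / 223.833 = 71.844/223.833 = 0.3210.

32.10 wt%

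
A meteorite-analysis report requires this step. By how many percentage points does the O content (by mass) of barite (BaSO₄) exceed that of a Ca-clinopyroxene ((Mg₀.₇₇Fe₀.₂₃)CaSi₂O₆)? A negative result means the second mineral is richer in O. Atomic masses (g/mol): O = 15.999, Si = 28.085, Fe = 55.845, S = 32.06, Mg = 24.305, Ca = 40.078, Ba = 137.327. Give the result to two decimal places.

First mineral: 63.996 g O in 233.383 g formula = 27.42 wt% O.
Second mineral: 95.994 g O in 223.801 g formula = 42.89 wt% O.
27.42% − 42.89% gives a difference of -15.47 percentage points.

-15.47 percentage points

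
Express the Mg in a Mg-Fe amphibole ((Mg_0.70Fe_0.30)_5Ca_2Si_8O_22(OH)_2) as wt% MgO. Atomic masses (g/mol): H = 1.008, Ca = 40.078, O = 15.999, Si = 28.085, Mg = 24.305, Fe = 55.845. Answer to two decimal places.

16.41 wt%

Molar mass of (Mg_0.70Fe_0.30)_5Ca_2Si_8O_22(OH)_2 = 3.50×24.305 + 1.50×55.845 + 2×40.078 + 8×28.085 + 24×15.999 + 2×1.008 = 859.663 g/mol.
Each formula unit contains 3.50 Mg, equivalent to 3.50/1 = 3.5000 mol MgO.
M(MgO) = 1×24.305 + 1×15.999 = 40.304 g/mol.
Mass of MgO per formula unit = 3.5000 × 40.304 = 141.064 g.
MgO wt% = 141.064 / 859.663 × 100 = 16.41%.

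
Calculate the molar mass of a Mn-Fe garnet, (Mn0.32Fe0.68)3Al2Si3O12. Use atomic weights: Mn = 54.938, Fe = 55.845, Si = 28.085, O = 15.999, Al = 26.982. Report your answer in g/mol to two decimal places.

Mn: 0.96 × 54.938 = 52.7405
Fe: 2.04 × 55.845 = 113.9238
Al: 2 × 26.982 = 53.9640
Si: 3 × 28.085 = 84.2550
O: 12 × 15.999 = 191.9880
Summing the contributions gives the formula mass.

496.87 g/mol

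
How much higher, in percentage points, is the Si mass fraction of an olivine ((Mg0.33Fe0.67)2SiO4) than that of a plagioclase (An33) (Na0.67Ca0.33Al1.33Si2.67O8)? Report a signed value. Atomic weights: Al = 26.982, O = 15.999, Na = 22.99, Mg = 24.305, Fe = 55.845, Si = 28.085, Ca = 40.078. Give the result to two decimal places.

-12.68 percentage points

Si in (Mg0.33Fe0.67)2SiO4: molar mass 182.955 g/mol; 1×28.085 = 28.085 g → 15.35 wt%.
Si in Na0.67Ca0.33Al1.33Si2.67O8: molar mass 267.494 g/mol; 2.67×28.085 = 74.987 g → 28.03 wt%.
Difference = 15.35 − 28.03 = -12.68 percentage points.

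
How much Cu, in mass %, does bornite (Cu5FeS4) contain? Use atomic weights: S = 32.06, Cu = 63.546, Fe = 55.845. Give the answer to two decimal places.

M(Cu5FeS4) = 501.815 g/mol.
Cu contributes 5 × 63.546 = 317.730 g per mole.
317.730/501.815 = 0.6332 → 63.32%.

63.32 mass %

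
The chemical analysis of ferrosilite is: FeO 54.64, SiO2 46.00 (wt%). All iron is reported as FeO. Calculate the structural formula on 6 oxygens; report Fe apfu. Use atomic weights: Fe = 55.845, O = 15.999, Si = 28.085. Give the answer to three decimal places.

FeO (M=71.844): mol = 0.76054; Fe = 0.76054, O = 0.76054.
SiO2 (M=60.083): mol = 0.76561; Si = 0.76561, O = 1.53122.
ΣO = 2.29176; factor = 6/ΣO = 2.61808.
Fe apfu = 0.76054 × 2.61808 = 1.991.

1.991 Fe apfu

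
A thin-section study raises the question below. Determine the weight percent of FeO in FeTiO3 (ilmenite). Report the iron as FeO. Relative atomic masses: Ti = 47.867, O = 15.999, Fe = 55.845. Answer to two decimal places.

47.36 wt%

Formula mass = 151.709 g/mol.
1 Fe → 1.0000 mol FeO per formula unit; M(FeO) = 71.844, so FeO mass = 71.844 g.
71.844/151.709 × 100 = 47.36 wt%.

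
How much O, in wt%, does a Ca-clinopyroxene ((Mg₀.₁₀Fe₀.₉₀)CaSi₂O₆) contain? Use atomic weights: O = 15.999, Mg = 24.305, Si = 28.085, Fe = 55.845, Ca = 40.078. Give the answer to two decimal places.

Formula mass = 0.10*24.305 + 0.90*55.845 + 1*40.078 + 2*28.085 + 6*15.999 = 244.933 g/mol, of which 95.994 g is O.
So O makes up 95.994/244.933 = 0.3919 of the mass, i.e. 39.19%.

39.19 wt%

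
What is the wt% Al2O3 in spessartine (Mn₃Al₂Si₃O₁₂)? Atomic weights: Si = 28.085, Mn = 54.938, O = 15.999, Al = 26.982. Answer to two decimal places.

20.60 wt%

Molar mass of Mn₃Al₂Si₃O₁₂ = 3×54.938 + 2×26.982 + 3×28.085 + 12×15.999 = 495.021 g/mol.
Each formula unit contains 2 Al, equivalent to 2/2 = 1.0000 mol Al2O3.
M(Al2O3) = 2×26.982 + 3×15.999 = 101.961 g/mol.
Mass of Al2O3 per formula unit = 1.0000 × 101.961 = 101.961 g.
Al2O3 wt% = 101.961 / 495.021 × 100 = 20.60%.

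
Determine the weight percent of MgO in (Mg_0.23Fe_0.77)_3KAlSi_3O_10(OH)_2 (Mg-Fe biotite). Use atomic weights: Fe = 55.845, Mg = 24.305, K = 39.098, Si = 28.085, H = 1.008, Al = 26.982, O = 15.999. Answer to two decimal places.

5.67 wt%

Molar mass of (Mg_0.23Fe_0.77)_3KAlSi_3O_10(OH)_2 = 0.69·24.305 + 2.31·55.845 + 1·39.098 + 1·26.982 + 3·28.085 + 12·15.999 + 2·1.008 = 490.111 g/mol.
Each formula unit contains 0.69 Mg, equivalent to 0.69/1 = 0.6900 mol MgO.
M(MgO) = 1×24.305 + 1×15.999 = 40.304 g/mol.
Mass of MgO per formula unit = 0.6900 × 40.304 = 27.810 g.
MgO wt% = 27.810 / 490.111 × 100 = 5.67%.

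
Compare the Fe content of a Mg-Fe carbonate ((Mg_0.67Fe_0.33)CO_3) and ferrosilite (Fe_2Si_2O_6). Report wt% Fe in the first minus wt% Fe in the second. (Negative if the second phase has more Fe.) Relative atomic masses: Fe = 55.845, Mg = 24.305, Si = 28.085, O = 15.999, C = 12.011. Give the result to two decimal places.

-22.87 percentage points

Fe in (Mg_0.67Fe_0.33)CO_3: molar mass 94.721 g/mol; 0.33×55.845 = 18.429 g → 19.46 wt%.
Fe in Fe_2Si_2O_6: molar mass 263.854 g/mol; 2×55.845 = 111.690 g → 42.33 wt%.
Difference = 19.46 − 42.33 = -22.87 percentage points.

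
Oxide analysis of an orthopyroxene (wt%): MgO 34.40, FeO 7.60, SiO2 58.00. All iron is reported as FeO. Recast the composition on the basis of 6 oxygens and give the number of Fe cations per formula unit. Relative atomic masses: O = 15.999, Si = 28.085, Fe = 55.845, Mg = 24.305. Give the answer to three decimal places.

0.220 Fe apfu

MgO (M=40.304): mol = 0.85351; Mg = 0.85351, O = 0.85351.
FeO (M=71.844): mol = 0.10578; Fe = 0.10578, O = 0.10578.
SiO2 (M=60.083): mol = 0.96533; Si = 0.96533, O = 1.93066.
ΣO = 2.88995; factor = 6/ΣO = 2.07616.
Fe apfu = 0.10578 × 2.07616 = 0.220.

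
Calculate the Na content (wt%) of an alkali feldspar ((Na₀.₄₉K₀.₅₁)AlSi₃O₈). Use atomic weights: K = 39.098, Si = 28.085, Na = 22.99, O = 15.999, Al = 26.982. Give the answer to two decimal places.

4.17 wt%

Molar mass of (Na₀.₄₉K₀.₅₁)AlSi₃O₈: 0.49*22.99 + 0.51*39.098 + 1*26.982 + 3*28.085 + 8*15.999 = 270.434 g/mol.
Mass of Na per formula unit: 0.49 × 22.99 = 11.265 g.
Weight fraction Na = 11.265 / 270.434 = 0.0417.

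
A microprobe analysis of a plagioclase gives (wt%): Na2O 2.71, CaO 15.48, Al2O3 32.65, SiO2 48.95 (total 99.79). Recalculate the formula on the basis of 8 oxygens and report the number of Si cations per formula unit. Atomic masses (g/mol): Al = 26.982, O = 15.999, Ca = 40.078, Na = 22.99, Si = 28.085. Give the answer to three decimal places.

2.240 Si apfu

Na2O: 2.71/61.979 = 0.04372 mol → 0.08744 mol Na, 0.04372 mol O.
CaO: 15.48/56.077 = 0.27605 mol → 0.27605 mol Ca, 0.27605 mol O.
Al2O3: 32.65/101.961 = 0.32022 mol → 0.64044 mol Al, 0.96066 mol O.
SiO2: 48.95/60.083 = 0.81471 mol → 0.81471 mol Si, 1.62942 mol O.
Total oxygen = 2.90985 mol. Normalization factor = 8/2.90985 = 2.74928.
Si per 8 O = 0.81471 × 2.74928 = 2.240.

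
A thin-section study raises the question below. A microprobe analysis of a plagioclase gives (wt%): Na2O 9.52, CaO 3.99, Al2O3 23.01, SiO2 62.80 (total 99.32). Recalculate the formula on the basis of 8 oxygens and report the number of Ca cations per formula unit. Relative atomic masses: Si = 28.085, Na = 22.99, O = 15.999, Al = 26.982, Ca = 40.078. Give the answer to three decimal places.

0.190 Ca apfu

Na2O (M=61.979): mol = 0.15360; Na = 0.30720, O = 0.15360.
CaO (M=56.077): mol = 0.07115; Ca = 0.07115, O = 0.07115.
Al2O3 (M=101.961): mol = 0.22567; Al = 0.45134, O = 0.67701.
SiO2 (M=60.083): mol = 1.04522; Si = 1.04522, O = 2.09044.
ΣO = 2.99220; factor = 8/ΣO = 2.67362.
Ca apfu = 0.07115 × 2.67362 = 0.190.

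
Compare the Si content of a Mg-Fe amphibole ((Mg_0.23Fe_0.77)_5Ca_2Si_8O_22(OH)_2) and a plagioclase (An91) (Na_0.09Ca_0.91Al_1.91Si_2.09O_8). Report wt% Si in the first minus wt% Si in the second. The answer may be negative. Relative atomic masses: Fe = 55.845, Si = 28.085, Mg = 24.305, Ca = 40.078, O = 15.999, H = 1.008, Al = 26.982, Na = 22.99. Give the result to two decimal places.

2.85 percentage points

M((Mg_0.23Fe_0.77)_5Ca_2Si_8O_22(OH)_2) = 933.782 g/mol, so wt% Si = 224.680/933.782 × 100 = 24.06%.
M(Na_0.09Ca_0.91Al_1.91Si_2.09O_8) = 276.765 g/mol, so wt% Si = 58.698/276.765 × 100 = 21.21%.
24.06 − 21.21 = 2.85 pp.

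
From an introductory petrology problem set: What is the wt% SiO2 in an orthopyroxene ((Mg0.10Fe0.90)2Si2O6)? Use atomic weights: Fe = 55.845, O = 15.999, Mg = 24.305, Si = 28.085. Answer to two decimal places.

Formula mass = 257.546 g/mol.
2 Si → 2.0000 mol SiO2 per formula unit; M(SiO2) = 60.083, so SiO2 mass = 120.166 g.
120.166/257.546 × 100 = 46.66 wt%.

46.66 wt%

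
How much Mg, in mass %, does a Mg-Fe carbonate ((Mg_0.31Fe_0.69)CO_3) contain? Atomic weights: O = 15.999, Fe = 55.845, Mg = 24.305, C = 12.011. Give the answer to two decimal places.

7.10 mass %

Formula mass = 0.31×24.305 + 0.69×55.845 + 1×12.011 + 3×15.999 = 106.076 g/mol, of which 7.535 g is Mg.
So Mg makes up 7.535/106.076 = 0.0710 of the mass, i.e. 7.10%.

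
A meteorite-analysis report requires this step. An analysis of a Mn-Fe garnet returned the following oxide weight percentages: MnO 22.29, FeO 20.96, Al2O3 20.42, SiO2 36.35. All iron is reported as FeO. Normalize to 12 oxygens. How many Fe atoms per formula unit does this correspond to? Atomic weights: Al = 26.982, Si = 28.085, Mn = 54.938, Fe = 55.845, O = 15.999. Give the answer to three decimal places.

MnO: 22.29/70.937 = 0.31422 mol → 0.31422 mol Mn, 0.31422 mol O.
FeO: 20.96/71.844 = 0.29174 mol → 0.29174 mol Fe, 0.29174 mol O.
Al2O3: 20.42/101.961 = 0.20027 mol → 0.40054 mol Al, 0.60081 mol O.
SiO2: 36.35/60.083 = 0.60500 mol → 0.60500 mol Si, 1.21000 mol O.
Total oxygen = 2.41677 mol. Normalization factor = 12/2.41677 = 4.96530.
Fe per 12 O = 0.29174 × 4.96530 = 1.449.

1.449 Fe apfu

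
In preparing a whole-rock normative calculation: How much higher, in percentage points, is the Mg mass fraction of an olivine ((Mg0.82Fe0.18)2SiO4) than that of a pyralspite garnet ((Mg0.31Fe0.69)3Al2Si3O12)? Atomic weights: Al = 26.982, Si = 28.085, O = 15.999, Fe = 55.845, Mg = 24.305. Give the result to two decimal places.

21.39 percentage points

First mineral: 39.860 g Mg in 152.045 g formula = 26.22 wt% Mg.
Second mineral: 22.604 g Mg in 468.410 g formula = 4.83 wt% Mg.
26.22% − 4.83% gives a difference of 21.39 percentage points.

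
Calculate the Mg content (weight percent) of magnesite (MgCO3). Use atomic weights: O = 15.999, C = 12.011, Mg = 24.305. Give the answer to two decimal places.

Formula mass = 1·24.305 + 1·12.011 + 3·15.999 = 84.313 g/mol, of which 24.305 g is Mg.
So Mg makes up 24.305/84.313 = 0.2883 of the mass, i.e. 28.83%.

28.83 weight percent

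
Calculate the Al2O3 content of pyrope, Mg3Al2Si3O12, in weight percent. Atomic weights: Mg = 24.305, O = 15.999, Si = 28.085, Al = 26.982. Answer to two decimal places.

25.29 wt%

Molar mass of Mg3Al2Si3O12 = 3*24.305 + 2*26.982 + 3*28.085 + 12*15.999 = 403.122 g/mol.
Each formula unit contains 2 Al, equivalent to 2/2 = 1.0000 mol Al2O3.
M(Al2O3) = 2×26.982 + 3×15.999 = 101.961 g/mol.
Mass of Al2O3 per formula unit = 1.0000 × 101.961 = 101.961 g.
Al2O3 wt% = 101.961 / 403.122 × 100 = 25.29%.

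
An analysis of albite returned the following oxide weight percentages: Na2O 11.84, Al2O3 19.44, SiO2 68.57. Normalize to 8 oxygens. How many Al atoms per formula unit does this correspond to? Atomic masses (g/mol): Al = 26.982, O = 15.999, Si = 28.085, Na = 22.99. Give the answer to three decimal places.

Na2O: 11.84/61.979 = 0.19103 mol → 0.38206 mol Na, 0.19103 mol O.
Al2O3: 19.44/101.961 = 0.19066 mol → 0.38132 mol Al, 0.57198 mol O.
SiO2: 68.57/60.083 = 1.14125 mol → 1.14125 mol Si, 2.28250 mol O.
Total oxygen = 3.04551 mol. Normalization factor = 8/3.04551 = 2.62682.
Al per 8 O = 0.38132 × 2.62682 = 1.002.

1.002 Al apfu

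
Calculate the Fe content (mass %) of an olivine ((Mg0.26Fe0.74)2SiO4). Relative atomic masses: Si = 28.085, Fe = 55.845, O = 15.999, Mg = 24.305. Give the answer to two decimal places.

M((Mg0.26Fe0.74)2SiO4) = 187.370 g/mol.
Fe contributes 1.48 × 55.845 = 82.651 g per mole.
82.651/187.370 = 0.4411 → 44.11%.

44.11 mass %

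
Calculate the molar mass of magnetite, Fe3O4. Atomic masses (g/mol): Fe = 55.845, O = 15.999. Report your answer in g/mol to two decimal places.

Fe: 3 × 55.845 = 167.5350
O: 4 × 15.999 = 63.9960
Summing the contributions gives the formula mass.

231.53 g/mol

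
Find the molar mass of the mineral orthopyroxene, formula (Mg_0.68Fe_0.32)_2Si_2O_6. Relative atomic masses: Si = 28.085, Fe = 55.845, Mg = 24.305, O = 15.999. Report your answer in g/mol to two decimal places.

220.96 g/mol

Mg: 1.36 × 24.305 = 33.0548
Fe: 0.64 × 55.845 = 35.7408
Si: 2 × 28.085 = 56.1700
O: 6 × 15.999 = 95.9940
Summing the contributions gives the formula mass.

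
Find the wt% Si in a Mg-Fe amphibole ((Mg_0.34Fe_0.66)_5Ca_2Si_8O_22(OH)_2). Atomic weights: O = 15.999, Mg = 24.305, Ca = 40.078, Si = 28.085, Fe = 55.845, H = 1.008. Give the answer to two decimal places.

24.52 mass %

Molar mass of (Mg_0.34Fe_0.66)_5Ca_2Si_8O_22(OH)_2: 1.70×24.305 + 3.30×55.845 + 2×40.078 + 8×28.085 + 24×15.999 + 2×1.008 = 916.435 g/mol.
Mass of Si per formula unit: 8 × 28.085 = 224.680 g.
Weight fraction Si = 224.680 / 916.435 = 0.2452.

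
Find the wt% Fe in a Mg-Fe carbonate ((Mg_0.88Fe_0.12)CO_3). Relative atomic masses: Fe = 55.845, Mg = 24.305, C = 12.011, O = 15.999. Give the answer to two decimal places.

Molar mass of (Mg_0.88Fe_0.12)CO_3: 0.88·24.305 + 0.12·55.845 + 1·12.011 + 3·15.999 = 88.098 g/mol.
Mass of Fe per formula unit: 0.12 × 55.845 = 6.701 g.
Weight fraction Fe = 6.701 / 88.098 = 0.0761.

7.61 wt%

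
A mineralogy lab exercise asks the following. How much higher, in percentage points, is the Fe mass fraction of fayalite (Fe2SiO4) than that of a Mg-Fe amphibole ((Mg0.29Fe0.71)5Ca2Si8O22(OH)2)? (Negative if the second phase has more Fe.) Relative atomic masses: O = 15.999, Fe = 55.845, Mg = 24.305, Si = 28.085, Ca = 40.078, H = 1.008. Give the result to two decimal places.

33.36 percentage points

First mineral: 111.690 g Fe in 203.771 g formula = 54.81 wt% Fe.
Second mineral: 198.250 g Fe in 924.320 g formula = 21.45 wt% Fe.
54.81% − 21.45% gives a difference of 33.36 percentage points.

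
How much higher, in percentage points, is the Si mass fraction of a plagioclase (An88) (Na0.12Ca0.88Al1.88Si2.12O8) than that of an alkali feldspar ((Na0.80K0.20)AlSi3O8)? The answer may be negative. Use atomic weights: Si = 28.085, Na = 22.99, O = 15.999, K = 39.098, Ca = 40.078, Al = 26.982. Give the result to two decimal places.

M(Na0.12Ca0.88Al1.88Si2.12O8) = 276.286 g/mol, so wt% Si = 59.540/276.286 × 100 = 21.55%.
M((Na0.80K0.20)AlSi3O8) = 265.441 g/mol, so wt% Si = 84.255/265.441 × 100 = 31.74%.
21.55 − 31.74 = -10.19 pp.

-10.19 percentage points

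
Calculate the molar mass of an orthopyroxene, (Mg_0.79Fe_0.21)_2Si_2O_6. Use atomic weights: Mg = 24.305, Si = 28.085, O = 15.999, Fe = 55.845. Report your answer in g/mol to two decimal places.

214.02 g/mol

Mg: 1.58 × 24.305 = 38.4019
Fe: 0.42 × 55.845 = 23.4549
Si: 2 × 28.085 = 56.1700
O: 6 × 15.999 = 95.9940
Summing the contributions gives the formula mass.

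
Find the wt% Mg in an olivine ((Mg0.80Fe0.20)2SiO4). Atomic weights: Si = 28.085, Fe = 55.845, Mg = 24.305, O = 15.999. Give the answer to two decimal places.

25.37 mass %

M((Mg0.80Fe0.20)2SiO4) = 153.307 g/mol.
Mg contributes 1.60 × 24.305 = 38.888 g per mole.
38.888/153.307 = 0.2537 → 25.37%.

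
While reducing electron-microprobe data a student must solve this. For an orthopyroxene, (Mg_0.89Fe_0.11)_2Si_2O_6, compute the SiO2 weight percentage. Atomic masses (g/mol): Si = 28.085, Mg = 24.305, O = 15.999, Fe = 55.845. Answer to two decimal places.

Molar mass of (Mg_0.89Fe_0.11)_2Si_2O_6 = 1.78*24.305 + 0.22*55.845 + 2*28.085 + 6*15.999 = 207.713 g/mol.
Each formula unit contains 2 Si, equivalent to 2/1 = 2.0000 mol SiO2.
M(SiO2) = 1×28.085 + 2×15.999 = 60.083 g/mol.
Mass of SiO2 per formula unit = 2.0000 × 60.083 = 120.166 g.
SiO2 wt% = 120.166 / 207.713 × 100 = 57.85%.

57.85 wt%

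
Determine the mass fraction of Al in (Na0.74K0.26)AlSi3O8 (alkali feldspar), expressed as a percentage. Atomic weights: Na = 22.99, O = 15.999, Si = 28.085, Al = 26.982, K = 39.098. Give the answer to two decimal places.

Formula mass = 0.74*22.99 + 0.26*39.098 + 1*26.982 + 3*28.085 + 8*15.999 = 266.407 g/mol, of which 26.982 g is Al.
So Al makes up 26.982/266.407 = 0.1013 of the mass, i.e. 10.13%.

10.13 mass %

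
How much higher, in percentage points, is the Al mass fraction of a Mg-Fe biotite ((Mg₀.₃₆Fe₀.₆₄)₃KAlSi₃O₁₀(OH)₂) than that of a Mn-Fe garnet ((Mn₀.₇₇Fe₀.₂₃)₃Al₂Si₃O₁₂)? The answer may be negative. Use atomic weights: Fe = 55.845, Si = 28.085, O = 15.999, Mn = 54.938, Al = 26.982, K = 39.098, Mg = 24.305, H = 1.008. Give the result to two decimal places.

-5.24 percentage points

Al in (Mg₀.₃₆Fe₀.₆₄)₃KAlSi₃O₁₀(OH)₂: molar mass 477.811 g/mol; 1×26.982 = 26.982 g → 5.65 wt%.
Al in (Mn₀.₇₇Fe₀.₂₃)₃Al₂Si₃O₁₂: molar mass 495.647 g/mol; 2×26.982 = 53.964 g → 10.89 wt%.
Difference = 5.65 − 10.89 = -5.24 percentage points.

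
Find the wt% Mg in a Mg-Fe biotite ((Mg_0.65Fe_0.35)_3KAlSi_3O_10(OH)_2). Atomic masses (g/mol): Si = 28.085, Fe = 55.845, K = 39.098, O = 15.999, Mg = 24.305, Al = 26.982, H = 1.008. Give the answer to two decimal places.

M((Mg_0.65Fe_0.35)_3KAlSi_3O_10(OH)_2) = 450.371 g/mol.
Mg contributes 1.95 × 24.305 = 47.395 g per mole.
47.395/450.371 = 0.1052 → 10.52%.

10.52 wt%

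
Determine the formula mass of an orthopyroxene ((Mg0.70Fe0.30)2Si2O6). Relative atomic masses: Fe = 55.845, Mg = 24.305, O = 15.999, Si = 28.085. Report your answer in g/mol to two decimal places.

The formula mass is the sum 1.40×24.305 + 0.60×55.845 + 2×28.085 + 6×15.999.

219.70 g/mol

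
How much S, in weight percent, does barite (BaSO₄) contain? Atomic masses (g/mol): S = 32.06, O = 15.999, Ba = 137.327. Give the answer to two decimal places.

M(BaSO₄) = 233.383 g/mol.
S contributes 1 × 32.06 = 32.060 g per mole.
32.060/233.383 = 0.1374 → 13.74%.

13.74 weight percent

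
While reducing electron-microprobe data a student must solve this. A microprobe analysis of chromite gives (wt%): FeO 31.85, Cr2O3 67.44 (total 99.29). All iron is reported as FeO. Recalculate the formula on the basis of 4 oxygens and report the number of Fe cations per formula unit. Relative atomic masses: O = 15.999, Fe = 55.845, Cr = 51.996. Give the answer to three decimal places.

31.85 wt% FeO ÷ 71.844 g/mol = 0.44332 mol, giving 0.44332 Fe and 0.44332 O.
67.44 wt% Cr2O3 ÷ 151.989 g/mol = 0.44372 mol, giving 0.88744 Cr and 1.33116 O.
Oxygen sums to 1.77448; scaling by 4/1.77448 = 2.25418 puts the formula on 4 O.
Fe: 0.44332 × 2.25418 = 0.999 atoms per formula unit.

0.999 Fe apfu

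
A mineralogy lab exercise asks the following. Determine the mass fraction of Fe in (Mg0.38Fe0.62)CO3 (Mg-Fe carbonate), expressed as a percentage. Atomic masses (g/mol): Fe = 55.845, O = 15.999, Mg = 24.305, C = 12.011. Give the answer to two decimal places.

33.33 weight percent

M((Mg0.38Fe0.62)CO3) = 103.868 g/mol.
Fe contributes 0.62 × 55.845 = 34.624 g per mole.
34.624/103.868 = 0.3333 → 33.33%.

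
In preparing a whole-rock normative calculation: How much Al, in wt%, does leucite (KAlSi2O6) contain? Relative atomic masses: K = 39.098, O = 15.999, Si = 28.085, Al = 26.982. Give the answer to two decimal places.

12.36 wt%

Formula mass = 1*39.098 + 1*26.982 + 2*28.085 + 6*15.999 = 218.244 g/mol, of which 26.982 g is Al.
So Al makes up 26.982/218.244 = 0.1236 of the mass, i.e. 12.36%.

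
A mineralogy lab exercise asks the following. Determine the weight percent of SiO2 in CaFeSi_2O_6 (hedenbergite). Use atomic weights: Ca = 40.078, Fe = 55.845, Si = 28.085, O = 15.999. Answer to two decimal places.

48.44 wt%

M(CaFeSi_2O_6) = 248.087 g/mol; M(SiO2) = 60.083 g/mol.
Moles SiO2 per formula unit = 2 Si ÷ 1 = 2.0000.
SiO2 fraction = (2.0000 × 60.083) / 248.087 = 120.166/248.087 = 0.4844.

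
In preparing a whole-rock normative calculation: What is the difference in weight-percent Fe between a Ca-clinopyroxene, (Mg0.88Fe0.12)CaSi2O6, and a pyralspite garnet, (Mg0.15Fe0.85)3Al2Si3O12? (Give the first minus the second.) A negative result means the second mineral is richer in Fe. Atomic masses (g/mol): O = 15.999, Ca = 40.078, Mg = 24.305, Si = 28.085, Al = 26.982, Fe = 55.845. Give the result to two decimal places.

First mineral: 6.701 g Fe in 220.332 g formula = 3.04 wt% Fe.
Second mineral: 142.405 g Fe in 483.549 g formula = 29.45 wt% Fe.
3.04% − 29.45% gives a difference of -26.41 percentage points.

-26.41 percentage points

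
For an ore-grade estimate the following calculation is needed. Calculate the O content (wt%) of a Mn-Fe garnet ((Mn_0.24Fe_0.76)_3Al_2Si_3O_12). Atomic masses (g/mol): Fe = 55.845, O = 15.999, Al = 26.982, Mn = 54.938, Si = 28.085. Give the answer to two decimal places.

38.62 wt%

Formula mass = 0.72·54.938 + 2.28·55.845 + 2·26.982 + 3·28.085 + 12·15.999 = 497.089 g/mol, of which 191.988 g is O.
So O makes up 191.988/497.089 = 0.3862 of the mass, i.e. 38.62%.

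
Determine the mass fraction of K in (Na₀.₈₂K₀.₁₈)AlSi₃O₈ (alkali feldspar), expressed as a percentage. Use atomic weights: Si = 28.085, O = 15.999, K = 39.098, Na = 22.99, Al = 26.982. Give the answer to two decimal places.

2.65 wt%

M((Na₀.₈₂K₀.₁₈)AlSi₃O₈) = 265.118 g/mol.
K contributes 0.18 × 39.098 = 7.038 g per mole.
7.038/265.118 = 0.0265 → 2.65%.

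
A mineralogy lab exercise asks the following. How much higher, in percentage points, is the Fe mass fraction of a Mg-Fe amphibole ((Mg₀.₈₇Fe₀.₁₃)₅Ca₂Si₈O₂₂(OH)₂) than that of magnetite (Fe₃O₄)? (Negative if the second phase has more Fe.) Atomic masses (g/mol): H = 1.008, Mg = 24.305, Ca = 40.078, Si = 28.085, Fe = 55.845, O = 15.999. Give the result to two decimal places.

Fe in (Mg₀.₈₇Fe₀.₁₃)₅Ca₂Si₈O₂₂(OH)₂: molar mass 832.854 g/mol; 0.65×55.845 = 36.299 g → 4.36 wt%.
Fe in Fe₃O₄: molar mass 231.531 g/mol; 3×55.845 = 167.535 g → 72.36 wt%.
Difference = 4.36 − 72.36 = -68.00 percentage points.

-68.00 percentage points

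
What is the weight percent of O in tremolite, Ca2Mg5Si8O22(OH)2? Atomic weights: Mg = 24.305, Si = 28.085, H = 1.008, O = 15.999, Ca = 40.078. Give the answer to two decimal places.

47.27 weight percent

Formula mass = 2×40.078 + 5×24.305 + 8×28.085 + 24×15.999 + 2×1.008 = 812.353 g/mol, of which 383.976 g is O.
So O makes up 383.976/812.353 = 0.4727 of the mass, i.e. 47.27%.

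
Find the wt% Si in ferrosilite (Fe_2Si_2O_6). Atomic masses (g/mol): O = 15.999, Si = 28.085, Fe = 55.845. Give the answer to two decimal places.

21.29 weight percent

M(Fe_2Si_2O_6) = 263.854 g/mol.
Si contributes 2 × 28.085 = 56.170 g per mole.
56.170/263.854 = 0.2129 → 21.29%.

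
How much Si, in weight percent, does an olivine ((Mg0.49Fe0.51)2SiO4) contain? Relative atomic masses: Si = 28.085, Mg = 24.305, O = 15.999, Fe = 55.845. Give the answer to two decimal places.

16.25 weight percent

Formula mass = 0.98×24.305 + 1.02×55.845 + 1×28.085 + 4×15.999 = 172.862 g/mol, of which 28.085 g is Si.
So Si makes up 28.085/172.862 = 0.1625 of the mass, i.e. 16.25%.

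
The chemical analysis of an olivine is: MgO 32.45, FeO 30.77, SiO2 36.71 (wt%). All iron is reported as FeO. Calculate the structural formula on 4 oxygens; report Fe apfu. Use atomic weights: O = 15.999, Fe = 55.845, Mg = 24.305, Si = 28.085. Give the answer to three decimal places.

32.45 wt% MgO ÷ 40.304 g/mol = 0.80513 mol, giving 0.80513 Mg and 0.80513 O.
30.77 wt% FeO ÷ 71.844 g/mol = 0.42829 mol, giving 0.42829 Fe and 0.42829 O.
36.71 wt% SiO2 ÷ 60.083 g/mol = 0.61099 mol, giving 0.61099 Si and 1.22198 O.
Oxygen sums to 2.45540; scaling by 4/2.45540 = 1.62906 puts the formula on 4 O.
Fe: 0.42829 × 1.62906 = 0.698 atoms per formula unit.

0.698 Fe apfu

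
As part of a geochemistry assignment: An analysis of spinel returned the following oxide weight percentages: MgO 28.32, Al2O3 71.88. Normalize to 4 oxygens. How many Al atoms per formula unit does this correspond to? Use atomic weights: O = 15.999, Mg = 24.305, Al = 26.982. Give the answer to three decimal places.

2.002 Al apfu

MgO: 28.32/40.304 = 0.70266 mol → 0.70266 mol Mg, 0.70266 mol O.
Al2O3: 71.88/101.961 = 0.70498 mol → 1.40996 mol Al, 2.11494 mol O.
Total oxygen = 2.81760 mol. Normalization factor = 4/2.81760 = 1.41965.
Al per 4 O = 1.40996 × 1.41965 = 2.002.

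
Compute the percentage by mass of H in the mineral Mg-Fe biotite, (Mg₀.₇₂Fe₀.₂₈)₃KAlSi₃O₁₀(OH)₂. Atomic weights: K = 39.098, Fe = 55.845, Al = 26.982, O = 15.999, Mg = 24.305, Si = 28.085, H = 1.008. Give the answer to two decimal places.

0.45 wt%

Formula mass = 2.16×24.305 + 0.84×55.845 + 1×39.098 + 1×26.982 + 3×28.085 + 12×15.999 + 2×1.008 = 443.748 g/mol, of which 2.016 g is H.
So H makes up 2.016/443.748 = 0.0045 of the mass, i.e. 0.45%.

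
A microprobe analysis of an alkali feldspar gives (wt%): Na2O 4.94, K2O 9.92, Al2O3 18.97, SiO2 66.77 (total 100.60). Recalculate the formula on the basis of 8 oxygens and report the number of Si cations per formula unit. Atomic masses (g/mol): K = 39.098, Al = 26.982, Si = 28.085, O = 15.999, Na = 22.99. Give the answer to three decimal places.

2.998 Si apfu

4.94 wt% Na2O ÷ 61.979 g/mol = 0.07970 mol, giving 0.15940 Na and 0.07970 O.
9.92 wt% K2O ÷ 94.195 g/mol = 0.10531 mol, giving 0.21062 K and 0.10531 O.
18.97 wt% Al2O3 ÷ 101.961 g/mol = 0.18605 mol, giving 0.37210 Al and 0.55815 O.
66.77 wt% SiO2 ÷ 60.083 g/mol = 1.11130 mol, giving 1.11130 Si and 2.22260 O.
Oxygen sums to 2.96576; scaling by 8/2.96576 = 2.69745 puts the formula on 8 O.
Si: 1.11130 × 2.69745 = 2.998 atoms per formula unit.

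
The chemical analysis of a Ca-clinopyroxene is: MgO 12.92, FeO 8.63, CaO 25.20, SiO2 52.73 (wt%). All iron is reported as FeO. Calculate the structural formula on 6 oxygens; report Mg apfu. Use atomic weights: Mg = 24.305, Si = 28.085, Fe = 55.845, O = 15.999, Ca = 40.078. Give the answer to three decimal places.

0.727 Mg apfu

MgO (M=40.304): mol = 0.32056; Mg = 0.32056, O = 0.32056.
FeO (M=71.844): mol = 0.12012; Fe = 0.12012, O = 0.12012.
CaO (M=56.077): mol = 0.44938; Ca = 0.44938, O = 0.44938.
SiO2 (M=60.083): mol = 0.87762; Si = 0.87762, O = 1.75524.
ΣO = 2.64530; factor = 6/ΣO = 2.26817.
Mg apfu = 0.32056 × 2.26817 = 0.727.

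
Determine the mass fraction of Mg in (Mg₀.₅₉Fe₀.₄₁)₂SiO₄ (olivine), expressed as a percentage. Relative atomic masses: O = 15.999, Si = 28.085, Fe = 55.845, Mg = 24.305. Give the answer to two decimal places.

Molar mass of (Mg₀.₅₉Fe₀.₄₁)₂SiO₄: 1.18×24.305 + 0.82×55.845 + 1×28.085 + 4×15.999 = 166.554 g/mol.
Mass of Mg per formula unit: 1.18 × 24.305 = 28.680 g.
Weight fraction Mg = 28.680 / 166.554 = 0.1722.

17.22 weight percent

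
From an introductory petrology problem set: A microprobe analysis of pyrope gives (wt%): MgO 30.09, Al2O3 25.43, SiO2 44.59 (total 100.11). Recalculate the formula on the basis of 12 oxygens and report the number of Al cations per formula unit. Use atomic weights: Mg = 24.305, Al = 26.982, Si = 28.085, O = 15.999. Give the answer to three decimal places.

2.009 Al apfu

MgO (M=40.304): mol = 0.74658; Mg = 0.74658, O = 0.74658.
Al2O3 (M=101.961): mol = 0.24941; Al = 0.49882, O = 0.74823.
SiO2 (M=60.083): mol = 0.74214; Si = 0.74214, O = 1.48428.
ΣO = 2.97909; factor = 12/ΣO = 4.02808.
Al apfu = 0.49882 × 4.02808 = 2.009.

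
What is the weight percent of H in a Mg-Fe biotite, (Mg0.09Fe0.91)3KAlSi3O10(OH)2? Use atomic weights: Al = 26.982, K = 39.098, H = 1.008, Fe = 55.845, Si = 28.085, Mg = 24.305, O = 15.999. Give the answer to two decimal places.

Molar mass of (Mg0.09Fe0.91)3KAlSi3O10(OH)2: 0.27×24.305 + 2.73×55.845 + 1×39.098 + 1×26.982 + 3×28.085 + 12×15.999 + 2×1.008 = 503.358 g/mol.
Mass of H per formula unit: 2 × 1.008 = 2.016 g.
Weight fraction H = 2.016 / 503.358 = 0.0040.

0.40 mass %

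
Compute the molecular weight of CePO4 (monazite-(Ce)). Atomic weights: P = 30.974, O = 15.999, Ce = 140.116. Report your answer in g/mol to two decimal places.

235.09 g/mol

Ce: 1 × 140.116 = 140.1160
P: 1 × 30.974 = 30.9740
O: 4 × 15.999 = 63.9960
Summing the contributions gives the formula mass.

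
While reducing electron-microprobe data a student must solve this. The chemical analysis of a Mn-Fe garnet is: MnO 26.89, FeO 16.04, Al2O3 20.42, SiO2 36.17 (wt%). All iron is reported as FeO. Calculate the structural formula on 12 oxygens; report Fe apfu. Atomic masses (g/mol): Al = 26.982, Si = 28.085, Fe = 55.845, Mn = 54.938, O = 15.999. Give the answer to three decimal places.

MnO: 26.89/70.937 = 0.37907 mol → 0.37907 mol Mn, 0.37907 mol O.
FeO: 16.04/71.844 = 0.22326 mol → 0.22326 mol Fe, 0.22326 mol O.
Al2O3: 20.42/101.961 = 0.20027 mol → 0.40054 mol Al, 0.60081 mol O.
SiO2: 36.17/60.083 = 0.60200 mol → 0.60200 mol Si, 1.20400 mol O.
Total oxygen = 2.40714 mol. Normalization factor = 12/2.40714 = 4.98517.
Fe per 12 O = 0.22326 × 4.98517 = 1.113.

1.113 Fe apfu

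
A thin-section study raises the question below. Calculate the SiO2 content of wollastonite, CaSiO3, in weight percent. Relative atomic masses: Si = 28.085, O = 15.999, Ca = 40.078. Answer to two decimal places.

Formula mass = 116.160 g/mol.
1 Si → 1.0000 mol SiO2 per formula unit; M(SiO2) = 60.083, so SiO2 mass = 60.083 g.
60.083/116.160 × 100 = 51.72 wt%.

51.72 wt%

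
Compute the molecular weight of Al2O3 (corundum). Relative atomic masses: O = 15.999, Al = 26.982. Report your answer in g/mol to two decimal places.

101.96 g/mol

The formula mass is the sum 2×26.982 + 3×15.999.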